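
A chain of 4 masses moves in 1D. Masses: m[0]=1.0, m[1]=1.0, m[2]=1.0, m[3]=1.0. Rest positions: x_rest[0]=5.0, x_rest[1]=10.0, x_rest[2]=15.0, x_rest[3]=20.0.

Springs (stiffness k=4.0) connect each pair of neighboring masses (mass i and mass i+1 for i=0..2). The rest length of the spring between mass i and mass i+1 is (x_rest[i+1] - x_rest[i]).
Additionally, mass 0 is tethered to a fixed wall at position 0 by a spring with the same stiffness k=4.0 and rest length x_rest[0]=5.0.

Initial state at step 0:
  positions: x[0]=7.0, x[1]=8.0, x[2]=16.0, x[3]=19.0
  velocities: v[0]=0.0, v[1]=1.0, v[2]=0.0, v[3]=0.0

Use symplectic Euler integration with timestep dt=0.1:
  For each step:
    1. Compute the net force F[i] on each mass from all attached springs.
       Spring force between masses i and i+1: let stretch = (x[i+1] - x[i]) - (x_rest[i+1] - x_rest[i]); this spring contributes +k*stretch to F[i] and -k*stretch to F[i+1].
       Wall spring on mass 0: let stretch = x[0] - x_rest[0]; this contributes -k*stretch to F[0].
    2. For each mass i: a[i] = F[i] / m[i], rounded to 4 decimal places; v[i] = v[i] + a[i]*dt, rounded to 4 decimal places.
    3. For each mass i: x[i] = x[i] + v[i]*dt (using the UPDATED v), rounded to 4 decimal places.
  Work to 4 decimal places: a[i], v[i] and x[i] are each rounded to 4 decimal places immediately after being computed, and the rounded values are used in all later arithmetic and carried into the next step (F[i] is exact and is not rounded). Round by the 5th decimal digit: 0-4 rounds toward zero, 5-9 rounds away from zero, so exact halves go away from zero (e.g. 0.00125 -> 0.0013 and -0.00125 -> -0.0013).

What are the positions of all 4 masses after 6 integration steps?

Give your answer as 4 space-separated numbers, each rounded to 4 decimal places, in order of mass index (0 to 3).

Step 0: x=[7.0000 8.0000 16.0000 19.0000] v=[0.0000 1.0000 0.0000 0.0000]
Step 1: x=[6.7600 8.3800 15.8000 19.0800] v=[-2.4000 3.8000 -2.0000 0.8000]
Step 2: x=[6.3144 8.9920 15.4344 19.2288] v=[-4.4560 6.1200 -3.6560 1.4880]
Step 3: x=[5.7233 9.7546 14.9629 19.4258] v=[-5.9107 7.6259 -4.7152 1.9702]
Step 4: x=[5.0646 10.5643 14.4616 19.6443] v=[-6.5875 8.0967 -5.0134 2.1850]
Step 5: x=[4.4233 11.3099 14.0117 19.8555] v=[-6.4135 7.4557 -4.4992 2.1119]
Step 6: x=[3.8805 11.8881 13.6875 20.0329] v=[-5.4282 5.7818 -3.2424 1.7744]

Answer: 3.8805 11.8881 13.6875 20.0329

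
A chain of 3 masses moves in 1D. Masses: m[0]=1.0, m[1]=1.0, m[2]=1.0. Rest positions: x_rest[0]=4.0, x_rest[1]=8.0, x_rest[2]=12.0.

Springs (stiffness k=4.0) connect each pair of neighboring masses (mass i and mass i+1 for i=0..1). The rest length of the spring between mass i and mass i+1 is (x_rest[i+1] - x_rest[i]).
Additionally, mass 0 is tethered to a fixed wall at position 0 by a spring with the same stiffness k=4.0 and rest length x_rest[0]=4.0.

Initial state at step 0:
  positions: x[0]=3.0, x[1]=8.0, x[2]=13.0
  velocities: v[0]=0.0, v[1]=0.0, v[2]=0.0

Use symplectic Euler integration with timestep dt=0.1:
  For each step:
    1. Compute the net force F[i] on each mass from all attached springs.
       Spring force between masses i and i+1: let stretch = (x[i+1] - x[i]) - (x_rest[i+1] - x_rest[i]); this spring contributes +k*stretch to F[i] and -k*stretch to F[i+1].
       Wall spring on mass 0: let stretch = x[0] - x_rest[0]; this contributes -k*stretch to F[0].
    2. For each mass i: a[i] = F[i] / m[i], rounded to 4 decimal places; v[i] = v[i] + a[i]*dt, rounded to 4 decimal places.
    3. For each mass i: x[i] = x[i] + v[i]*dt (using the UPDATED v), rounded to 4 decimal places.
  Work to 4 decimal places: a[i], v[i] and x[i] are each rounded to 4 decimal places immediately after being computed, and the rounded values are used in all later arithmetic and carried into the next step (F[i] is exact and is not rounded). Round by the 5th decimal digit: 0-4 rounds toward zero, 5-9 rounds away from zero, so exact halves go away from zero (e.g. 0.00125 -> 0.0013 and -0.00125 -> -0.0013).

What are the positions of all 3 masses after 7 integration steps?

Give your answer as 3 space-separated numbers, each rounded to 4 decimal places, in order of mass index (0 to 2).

Answer: 4.5453 8.1421 12.0797

Derivation:
Step 0: x=[3.0000 8.0000 13.0000] v=[0.0000 0.0000 0.0000]
Step 1: x=[3.0800 8.0000 12.9600] v=[0.8000 0.0000 -0.4000]
Step 2: x=[3.2336 8.0016 12.8816] v=[1.5360 0.0160 -0.7840]
Step 3: x=[3.4486 8.0077 12.7680] v=[2.1498 0.0608 -1.1360]
Step 4: x=[3.7080 8.0218 12.6240] v=[2.5940 0.1413 -1.4401]
Step 5: x=[3.9916 8.0475 12.4559] v=[2.8363 0.2567 -1.6810]
Step 6: x=[4.2778 8.0873 12.2715] v=[2.8620 0.3977 -1.8444]
Step 7: x=[4.5453 8.1421 12.0797] v=[2.6747 0.5476 -1.9181]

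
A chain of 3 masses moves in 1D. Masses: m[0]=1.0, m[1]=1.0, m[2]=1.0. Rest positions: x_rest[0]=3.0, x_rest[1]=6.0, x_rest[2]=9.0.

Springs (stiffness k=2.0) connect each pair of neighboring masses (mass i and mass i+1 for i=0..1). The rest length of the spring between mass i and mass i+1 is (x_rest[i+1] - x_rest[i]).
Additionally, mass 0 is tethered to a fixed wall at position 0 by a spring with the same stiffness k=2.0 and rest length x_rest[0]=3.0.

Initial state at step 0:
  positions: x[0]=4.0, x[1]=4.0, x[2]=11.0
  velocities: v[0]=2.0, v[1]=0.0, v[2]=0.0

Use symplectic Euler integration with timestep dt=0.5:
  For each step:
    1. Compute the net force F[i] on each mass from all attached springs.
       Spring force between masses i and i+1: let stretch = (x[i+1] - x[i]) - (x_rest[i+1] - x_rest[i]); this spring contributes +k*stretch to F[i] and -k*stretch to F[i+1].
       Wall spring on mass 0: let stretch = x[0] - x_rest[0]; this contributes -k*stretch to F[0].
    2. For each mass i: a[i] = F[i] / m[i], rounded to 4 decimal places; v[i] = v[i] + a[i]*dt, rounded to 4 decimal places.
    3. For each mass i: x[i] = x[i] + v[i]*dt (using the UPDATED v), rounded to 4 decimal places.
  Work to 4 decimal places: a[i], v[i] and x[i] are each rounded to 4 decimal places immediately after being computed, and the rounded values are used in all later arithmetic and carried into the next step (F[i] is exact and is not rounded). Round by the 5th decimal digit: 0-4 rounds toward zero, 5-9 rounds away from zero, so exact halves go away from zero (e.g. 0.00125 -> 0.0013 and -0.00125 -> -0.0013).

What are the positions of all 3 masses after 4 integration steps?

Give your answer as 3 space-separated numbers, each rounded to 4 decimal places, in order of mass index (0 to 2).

Answer: 5.3750 4.4375 10.6875

Derivation:
Step 0: x=[4.0000 4.0000 11.0000] v=[2.0000 0.0000 0.0000]
Step 1: x=[3.0000 7.5000 9.0000] v=[-2.0000 7.0000 -4.0000]
Step 2: x=[2.7500 9.5000 7.7500] v=[-0.5000 4.0000 -2.5000]
Step 3: x=[4.5000 7.2500 8.8750] v=[3.5000 -4.5000 2.2500]
Step 4: x=[5.3750 4.4375 10.6875] v=[1.7500 -5.6250 3.6250]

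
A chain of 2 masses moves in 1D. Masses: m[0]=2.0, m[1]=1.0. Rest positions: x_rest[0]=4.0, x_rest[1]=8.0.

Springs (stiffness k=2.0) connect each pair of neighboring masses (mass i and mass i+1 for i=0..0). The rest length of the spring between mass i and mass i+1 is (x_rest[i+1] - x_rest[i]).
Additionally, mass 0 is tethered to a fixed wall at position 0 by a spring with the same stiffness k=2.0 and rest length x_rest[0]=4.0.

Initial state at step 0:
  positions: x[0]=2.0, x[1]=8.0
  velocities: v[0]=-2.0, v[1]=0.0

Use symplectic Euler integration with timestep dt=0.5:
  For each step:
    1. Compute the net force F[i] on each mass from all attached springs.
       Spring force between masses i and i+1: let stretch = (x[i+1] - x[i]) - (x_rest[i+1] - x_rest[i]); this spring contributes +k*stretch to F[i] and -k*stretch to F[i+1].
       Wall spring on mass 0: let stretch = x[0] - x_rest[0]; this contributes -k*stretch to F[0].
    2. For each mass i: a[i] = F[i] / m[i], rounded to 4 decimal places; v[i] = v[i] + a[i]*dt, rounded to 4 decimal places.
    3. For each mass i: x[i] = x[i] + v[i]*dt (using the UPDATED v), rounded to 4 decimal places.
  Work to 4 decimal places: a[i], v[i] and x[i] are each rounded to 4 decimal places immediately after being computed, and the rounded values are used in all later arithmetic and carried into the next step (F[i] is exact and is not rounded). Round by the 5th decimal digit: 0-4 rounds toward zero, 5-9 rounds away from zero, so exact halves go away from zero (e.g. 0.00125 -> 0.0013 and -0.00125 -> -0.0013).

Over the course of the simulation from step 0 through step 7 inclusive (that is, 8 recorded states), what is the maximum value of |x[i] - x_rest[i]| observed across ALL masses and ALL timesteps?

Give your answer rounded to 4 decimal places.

Step 0: x=[2.0000 8.0000] v=[-2.0000 0.0000]
Step 1: x=[2.0000 7.0000] v=[0.0000 -2.0000]
Step 2: x=[2.7500 5.5000] v=[1.5000 -3.0000]
Step 3: x=[3.5000 4.6250] v=[1.5000 -1.7500]
Step 4: x=[3.6563 5.1875] v=[0.3125 1.1250]
Step 5: x=[3.2813 6.9844] v=[-0.7501 3.5938]
Step 6: x=[3.0117 8.9298] v=[-0.5392 3.8907]
Step 7: x=[3.4687 9.9161] v=[0.9140 1.9726]
Max displacement = 3.3750

Answer: 3.3750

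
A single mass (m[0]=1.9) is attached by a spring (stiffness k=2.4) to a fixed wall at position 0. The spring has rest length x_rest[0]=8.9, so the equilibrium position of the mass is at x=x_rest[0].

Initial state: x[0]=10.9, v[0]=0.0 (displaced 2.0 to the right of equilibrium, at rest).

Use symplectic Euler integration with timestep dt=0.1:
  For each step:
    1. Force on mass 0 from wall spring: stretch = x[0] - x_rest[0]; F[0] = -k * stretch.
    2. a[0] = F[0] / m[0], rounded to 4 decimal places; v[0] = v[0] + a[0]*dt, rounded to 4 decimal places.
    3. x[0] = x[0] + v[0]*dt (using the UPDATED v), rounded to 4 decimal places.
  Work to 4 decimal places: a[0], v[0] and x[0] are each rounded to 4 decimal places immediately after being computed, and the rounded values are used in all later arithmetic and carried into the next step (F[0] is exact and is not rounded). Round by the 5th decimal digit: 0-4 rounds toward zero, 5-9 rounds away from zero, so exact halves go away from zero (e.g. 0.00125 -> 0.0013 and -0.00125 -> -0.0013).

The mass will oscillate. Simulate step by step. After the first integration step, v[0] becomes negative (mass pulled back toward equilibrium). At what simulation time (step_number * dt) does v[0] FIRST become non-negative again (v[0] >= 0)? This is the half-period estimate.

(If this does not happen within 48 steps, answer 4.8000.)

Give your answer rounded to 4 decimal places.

Step 0: x=[10.9000] v=[0.0000]
Step 1: x=[10.8747] v=[-0.2526]
Step 2: x=[10.8245] v=[-0.5020]
Step 3: x=[10.7500] v=[-0.7451]
Step 4: x=[10.6521] v=[-0.9788]
Step 5: x=[10.5321] v=[-1.2001]
Step 6: x=[10.3915] v=[-1.4063]
Step 7: x=[10.2320] v=[-1.5947]
Step 8: x=[10.0557] v=[-1.7630]
Step 9: x=[9.8648] v=[-1.9090]
Step 10: x=[9.6617] v=[-2.0309]
Step 11: x=[9.4490] v=[-2.1271]
Step 12: x=[9.2294] v=[-2.1965]
Step 13: x=[9.0056] v=[-2.2381]
Step 14: x=[8.7805] v=[-2.2514]
Step 15: x=[8.5569] v=[-2.2363]
Step 16: x=[8.3376] v=[-2.1930]
Step 17: x=[8.1254] v=[-2.1220]
Step 18: x=[7.9230] v=[-2.0242]
Step 19: x=[7.7329] v=[-1.9008]
Step 20: x=[7.5576] v=[-1.7534]
Step 21: x=[7.3992] v=[-1.5838]
Step 22: x=[7.2598] v=[-1.3942]
Step 23: x=[7.1411] v=[-1.1870]
Step 24: x=[7.0446] v=[-0.9648]
Step 25: x=[6.9716] v=[-0.7304]
Step 26: x=[6.9229] v=[-0.4868]
Step 27: x=[6.8992] v=[-0.2371]
Step 28: x=[6.9008] v=[0.0156]
First v>=0 after going negative at step 28, time=2.8000

Answer: 2.8000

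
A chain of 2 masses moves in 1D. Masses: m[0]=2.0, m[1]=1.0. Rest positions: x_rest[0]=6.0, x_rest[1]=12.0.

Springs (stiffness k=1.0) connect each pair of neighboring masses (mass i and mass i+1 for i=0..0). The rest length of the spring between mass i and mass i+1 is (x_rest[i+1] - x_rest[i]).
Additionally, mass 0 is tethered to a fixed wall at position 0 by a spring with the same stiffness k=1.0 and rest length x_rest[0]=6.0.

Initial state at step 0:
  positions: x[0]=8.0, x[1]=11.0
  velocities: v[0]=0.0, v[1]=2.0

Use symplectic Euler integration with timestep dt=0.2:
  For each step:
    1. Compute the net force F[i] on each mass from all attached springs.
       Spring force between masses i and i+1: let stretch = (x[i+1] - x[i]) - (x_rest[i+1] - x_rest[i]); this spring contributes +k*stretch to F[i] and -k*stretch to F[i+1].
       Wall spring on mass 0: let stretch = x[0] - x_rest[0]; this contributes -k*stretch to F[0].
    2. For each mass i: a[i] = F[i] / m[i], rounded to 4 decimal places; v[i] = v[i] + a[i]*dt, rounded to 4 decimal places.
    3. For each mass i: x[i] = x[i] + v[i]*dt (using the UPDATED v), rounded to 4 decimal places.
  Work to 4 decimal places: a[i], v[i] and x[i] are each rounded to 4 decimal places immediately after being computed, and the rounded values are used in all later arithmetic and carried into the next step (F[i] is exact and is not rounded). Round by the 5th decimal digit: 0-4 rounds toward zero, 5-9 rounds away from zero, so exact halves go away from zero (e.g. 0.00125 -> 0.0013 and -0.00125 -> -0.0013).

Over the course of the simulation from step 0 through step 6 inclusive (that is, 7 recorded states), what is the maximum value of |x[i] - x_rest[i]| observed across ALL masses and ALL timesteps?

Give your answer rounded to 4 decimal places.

Answer: 2.8447

Derivation:
Step 0: x=[8.0000 11.0000] v=[0.0000 2.0000]
Step 1: x=[7.9000 11.5200] v=[-0.5000 2.6000]
Step 2: x=[7.7144 12.1352] v=[-0.9280 3.0760]
Step 3: x=[7.4629 12.8136] v=[-1.2574 3.3918]
Step 4: x=[7.1692 13.5179] v=[-1.4686 3.5217]
Step 5: x=[6.8591 14.2083] v=[-1.5507 3.4520]
Step 6: x=[6.5588 14.8447] v=[-1.5017 3.1822]
Max displacement = 2.8447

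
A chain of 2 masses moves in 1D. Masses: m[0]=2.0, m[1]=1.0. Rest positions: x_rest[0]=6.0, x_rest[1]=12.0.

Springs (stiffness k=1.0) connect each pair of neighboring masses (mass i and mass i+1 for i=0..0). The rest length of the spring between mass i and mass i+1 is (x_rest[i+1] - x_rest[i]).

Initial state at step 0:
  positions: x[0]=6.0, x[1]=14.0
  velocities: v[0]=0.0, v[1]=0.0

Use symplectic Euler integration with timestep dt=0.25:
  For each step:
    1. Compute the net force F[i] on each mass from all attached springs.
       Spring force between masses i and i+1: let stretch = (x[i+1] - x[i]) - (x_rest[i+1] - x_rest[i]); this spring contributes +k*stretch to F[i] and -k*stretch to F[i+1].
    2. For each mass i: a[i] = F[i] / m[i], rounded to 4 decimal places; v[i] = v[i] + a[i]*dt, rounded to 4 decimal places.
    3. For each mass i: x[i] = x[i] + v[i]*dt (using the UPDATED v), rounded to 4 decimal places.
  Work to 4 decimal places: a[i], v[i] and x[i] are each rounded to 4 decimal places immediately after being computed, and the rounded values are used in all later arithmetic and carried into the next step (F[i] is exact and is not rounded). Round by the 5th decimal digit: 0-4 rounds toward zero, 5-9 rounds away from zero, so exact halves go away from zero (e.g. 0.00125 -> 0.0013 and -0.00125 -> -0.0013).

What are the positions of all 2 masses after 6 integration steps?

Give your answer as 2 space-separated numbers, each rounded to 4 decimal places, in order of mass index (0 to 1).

Answer: 6.9464 12.1076

Derivation:
Step 0: x=[6.0000 14.0000] v=[0.0000 0.0000]
Step 1: x=[6.0625 13.8750] v=[0.2500 -0.5000]
Step 2: x=[6.1817 13.6367] v=[0.4766 -0.9531]
Step 3: x=[6.3463 13.3075] v=[0.6585 -1.3169]
Step 4: x=[6.5410 12.9182] v=[0.7787 -1.5572]
Step 5: x=[6.7475 12.5053] v=[0.8259 -1.6515]
Step 6: x=[6.9464 12.1076] v=[0.7956 -1.5910]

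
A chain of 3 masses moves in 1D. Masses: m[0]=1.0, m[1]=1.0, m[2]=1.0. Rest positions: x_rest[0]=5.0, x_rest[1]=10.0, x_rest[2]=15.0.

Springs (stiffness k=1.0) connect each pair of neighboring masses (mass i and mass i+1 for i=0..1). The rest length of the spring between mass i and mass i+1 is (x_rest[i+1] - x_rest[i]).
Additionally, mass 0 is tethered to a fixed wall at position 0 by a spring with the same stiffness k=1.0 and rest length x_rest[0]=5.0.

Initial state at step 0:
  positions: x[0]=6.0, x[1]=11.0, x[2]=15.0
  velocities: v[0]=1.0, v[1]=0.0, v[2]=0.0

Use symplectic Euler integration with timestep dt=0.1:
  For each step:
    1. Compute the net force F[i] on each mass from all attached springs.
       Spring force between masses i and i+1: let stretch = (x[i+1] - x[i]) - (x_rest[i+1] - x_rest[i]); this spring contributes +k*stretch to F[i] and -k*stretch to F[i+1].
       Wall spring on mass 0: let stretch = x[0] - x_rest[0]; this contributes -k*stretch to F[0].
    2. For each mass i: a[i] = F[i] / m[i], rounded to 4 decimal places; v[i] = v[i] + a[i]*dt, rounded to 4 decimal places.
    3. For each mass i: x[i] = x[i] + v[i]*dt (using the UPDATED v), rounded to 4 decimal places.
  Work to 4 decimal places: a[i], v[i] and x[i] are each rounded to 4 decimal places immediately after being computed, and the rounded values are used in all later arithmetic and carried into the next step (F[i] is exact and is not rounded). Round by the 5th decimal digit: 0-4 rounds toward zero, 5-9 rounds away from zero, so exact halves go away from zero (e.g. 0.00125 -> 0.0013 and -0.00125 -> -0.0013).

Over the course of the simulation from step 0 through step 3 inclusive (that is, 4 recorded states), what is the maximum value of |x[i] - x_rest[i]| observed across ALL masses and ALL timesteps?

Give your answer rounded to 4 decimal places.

Step 0: x=[6.0000 11.0000 15.0000] v=[1.0000 0.0000 0.0000]
Step 1: x=[6.0900 10.9900 15.0100] v=[0.9000 -0.1000 0.1000]
Step 2: x=[6.1681 10.9712 15.0298] v=[0.7810 -0.1880 0.1980]
Step 3: x=[6.2326 10.9450 15.0590] v=[0.6445 -0.2625 0.2921]
Max displacement = 1.2326

Answer: 1.2326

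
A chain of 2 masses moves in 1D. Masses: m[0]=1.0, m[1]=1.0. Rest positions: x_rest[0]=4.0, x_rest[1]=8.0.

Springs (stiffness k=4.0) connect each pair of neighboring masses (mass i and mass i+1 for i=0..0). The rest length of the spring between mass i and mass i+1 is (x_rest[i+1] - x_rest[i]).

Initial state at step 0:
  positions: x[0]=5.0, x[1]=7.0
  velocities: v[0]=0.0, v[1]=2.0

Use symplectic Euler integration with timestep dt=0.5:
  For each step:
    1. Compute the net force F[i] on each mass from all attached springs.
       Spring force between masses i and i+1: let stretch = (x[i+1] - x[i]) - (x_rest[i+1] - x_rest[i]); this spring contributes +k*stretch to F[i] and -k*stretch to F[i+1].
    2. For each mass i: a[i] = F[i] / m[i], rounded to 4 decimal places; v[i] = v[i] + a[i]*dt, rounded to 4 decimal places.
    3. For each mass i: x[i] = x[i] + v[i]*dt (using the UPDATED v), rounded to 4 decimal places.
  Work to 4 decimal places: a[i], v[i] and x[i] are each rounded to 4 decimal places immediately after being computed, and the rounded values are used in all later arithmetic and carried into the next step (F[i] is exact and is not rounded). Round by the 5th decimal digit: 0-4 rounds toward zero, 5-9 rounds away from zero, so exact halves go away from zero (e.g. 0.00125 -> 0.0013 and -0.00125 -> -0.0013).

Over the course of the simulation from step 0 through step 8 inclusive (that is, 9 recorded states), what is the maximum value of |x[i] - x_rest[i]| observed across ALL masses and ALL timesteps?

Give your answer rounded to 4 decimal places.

Step 0: x=[5.0000 7.0000] v=[0.0000 2.0000]
Step 1: x=[3.0000 10.0000] v=[-4.0000 6.0000]
Step 2: x=[4.0000 10.0000] v=[2.0000 0.0000]
Step 3: x=[7.0000 8.0000] v=[6.0000 -4.0000]
Step 4: x=[7.0000 9.0000] v=[0.0000 2.0000]
Step 5: x=[5.0000 12.0000] v=[-4.0000 6.0000]
Step 6: x=[6.0000 12.0000] v=[2.0000 0.0000]
Step 7: x=[9.0000 10.0000] v=[6.0000 -4.0000]
Step 8: x=[9.0000 11.0000] v=[0.0000 2.0000]
Max displacement = 5.0000

Answer: 5.0000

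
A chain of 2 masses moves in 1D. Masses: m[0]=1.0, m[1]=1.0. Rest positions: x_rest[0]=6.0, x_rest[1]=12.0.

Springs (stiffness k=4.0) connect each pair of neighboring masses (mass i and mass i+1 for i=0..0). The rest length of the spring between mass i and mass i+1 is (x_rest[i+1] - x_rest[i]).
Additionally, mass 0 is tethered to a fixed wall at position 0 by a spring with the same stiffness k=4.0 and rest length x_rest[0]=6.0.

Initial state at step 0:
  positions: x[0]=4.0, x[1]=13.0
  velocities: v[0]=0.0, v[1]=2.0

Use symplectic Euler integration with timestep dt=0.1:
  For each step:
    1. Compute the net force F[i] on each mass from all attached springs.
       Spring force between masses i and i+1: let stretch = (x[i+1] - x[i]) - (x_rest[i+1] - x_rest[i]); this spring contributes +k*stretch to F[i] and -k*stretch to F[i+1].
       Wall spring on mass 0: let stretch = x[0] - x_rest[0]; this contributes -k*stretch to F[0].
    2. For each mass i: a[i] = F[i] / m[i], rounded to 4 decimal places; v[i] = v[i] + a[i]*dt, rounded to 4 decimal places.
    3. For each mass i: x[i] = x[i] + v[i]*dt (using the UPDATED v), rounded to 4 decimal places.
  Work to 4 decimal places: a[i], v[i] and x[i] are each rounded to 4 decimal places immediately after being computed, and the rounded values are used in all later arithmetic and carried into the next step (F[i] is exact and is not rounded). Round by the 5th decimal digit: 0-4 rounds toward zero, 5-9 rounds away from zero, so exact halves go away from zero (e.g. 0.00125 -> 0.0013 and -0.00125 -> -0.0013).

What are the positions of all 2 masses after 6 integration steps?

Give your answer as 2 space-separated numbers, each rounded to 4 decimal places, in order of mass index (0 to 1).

Answer: 7.1466 12.2229

Derivation:
Step 0: x=[4.0000 13.0000] v=[0.0000 2.0000]
Step 1: x=[4.2000 13.0800] v=[2.0000 0.8000]
Step 2: x=[4.5872 13.0448] v=[3.8720 -0.3520]
Step 3: x=[5.1292 12.9113] v=[5.4202 -1.3350]
Step 4: x=[5.7773 12.7065] v=[6.4814 -2.0478]
Step 5: x=[6.4715 12.4646] v=[6.9422 -2.4195]
Step 6: x=[7.1466 12.2229] v=[6.7508 -2.4167]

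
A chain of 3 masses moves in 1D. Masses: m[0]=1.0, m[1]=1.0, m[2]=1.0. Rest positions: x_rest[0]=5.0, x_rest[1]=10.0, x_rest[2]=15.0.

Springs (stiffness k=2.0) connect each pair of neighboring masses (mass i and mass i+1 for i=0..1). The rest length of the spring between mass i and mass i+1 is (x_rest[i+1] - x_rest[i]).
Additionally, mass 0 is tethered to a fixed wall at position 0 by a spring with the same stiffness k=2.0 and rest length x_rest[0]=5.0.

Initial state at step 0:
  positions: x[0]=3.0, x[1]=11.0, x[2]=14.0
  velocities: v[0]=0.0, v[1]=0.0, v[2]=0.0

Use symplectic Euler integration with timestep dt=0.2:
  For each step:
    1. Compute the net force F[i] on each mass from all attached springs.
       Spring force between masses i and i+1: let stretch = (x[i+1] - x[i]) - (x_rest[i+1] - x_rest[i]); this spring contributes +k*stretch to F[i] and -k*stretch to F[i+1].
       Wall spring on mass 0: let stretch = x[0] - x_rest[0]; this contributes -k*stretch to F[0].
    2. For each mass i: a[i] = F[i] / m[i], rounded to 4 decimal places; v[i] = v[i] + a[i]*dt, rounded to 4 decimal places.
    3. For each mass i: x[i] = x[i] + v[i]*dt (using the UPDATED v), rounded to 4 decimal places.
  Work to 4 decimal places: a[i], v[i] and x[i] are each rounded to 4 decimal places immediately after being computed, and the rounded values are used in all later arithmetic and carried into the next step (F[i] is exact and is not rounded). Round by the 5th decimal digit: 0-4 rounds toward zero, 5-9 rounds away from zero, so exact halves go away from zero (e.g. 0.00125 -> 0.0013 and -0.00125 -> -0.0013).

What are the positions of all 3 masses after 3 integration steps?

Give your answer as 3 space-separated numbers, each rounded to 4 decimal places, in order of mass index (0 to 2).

Answer: 4.9441 9.1153 14.7483

Derivation:
Step 0: x=[3.0000 11.0000 14.0000] v=[0.0000 0.0000 0.0000]
Step 1: x=[3.4000 10.6000 14.1600] v=[2.0000 -2.0000 0.8000]
Step 2: x=[4.1040 9.9088 14.4352] v=[3.5200 -3.4560 1.3760]
Step 3: x=[4.9441 9.1153 14.7483] v=[4.2003 -3.9674 1.5654]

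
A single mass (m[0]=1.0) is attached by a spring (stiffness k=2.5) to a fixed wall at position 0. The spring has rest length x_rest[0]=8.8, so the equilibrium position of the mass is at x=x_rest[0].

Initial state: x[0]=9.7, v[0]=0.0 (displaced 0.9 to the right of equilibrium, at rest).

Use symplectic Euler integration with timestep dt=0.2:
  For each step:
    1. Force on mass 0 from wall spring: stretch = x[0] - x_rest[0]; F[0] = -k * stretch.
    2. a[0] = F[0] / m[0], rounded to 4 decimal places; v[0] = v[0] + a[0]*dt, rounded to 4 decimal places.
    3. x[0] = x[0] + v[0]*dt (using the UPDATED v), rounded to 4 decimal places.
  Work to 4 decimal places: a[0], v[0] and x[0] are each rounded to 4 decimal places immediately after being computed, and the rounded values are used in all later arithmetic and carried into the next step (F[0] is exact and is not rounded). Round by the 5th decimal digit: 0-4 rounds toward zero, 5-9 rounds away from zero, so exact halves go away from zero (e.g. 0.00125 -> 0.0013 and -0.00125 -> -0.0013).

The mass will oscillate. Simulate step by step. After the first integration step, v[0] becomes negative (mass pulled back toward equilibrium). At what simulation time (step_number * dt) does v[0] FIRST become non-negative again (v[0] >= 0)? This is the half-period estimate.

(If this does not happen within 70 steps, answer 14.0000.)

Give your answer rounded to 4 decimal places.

Step 0: x=[9.7000] v=[0.0000]
Step 1: x=[9.6100] v=[-0.4500]
Step 2: x=[9.4390] v=[-0.8550]
Step 3: x=[9.2041] v=[-1.1745]
Step 4: x=[8.9288] v=[-1.3766]
Step 5: x=[8.6406] v=[-1.4410]
Step 6: x=[8.3683] v=[-1.3613]
Step 7: x=[8.1392] v=[-1.1454]
Step 8: x=[7.9762] v=[-0.8150]
Step 9: x=[7.8956] v=[-0.4031]
Step 10: x=[7.9054] v=[0.0491]
First v>=0 after going negative at step 10, time=2.0000

Answer: 2.0000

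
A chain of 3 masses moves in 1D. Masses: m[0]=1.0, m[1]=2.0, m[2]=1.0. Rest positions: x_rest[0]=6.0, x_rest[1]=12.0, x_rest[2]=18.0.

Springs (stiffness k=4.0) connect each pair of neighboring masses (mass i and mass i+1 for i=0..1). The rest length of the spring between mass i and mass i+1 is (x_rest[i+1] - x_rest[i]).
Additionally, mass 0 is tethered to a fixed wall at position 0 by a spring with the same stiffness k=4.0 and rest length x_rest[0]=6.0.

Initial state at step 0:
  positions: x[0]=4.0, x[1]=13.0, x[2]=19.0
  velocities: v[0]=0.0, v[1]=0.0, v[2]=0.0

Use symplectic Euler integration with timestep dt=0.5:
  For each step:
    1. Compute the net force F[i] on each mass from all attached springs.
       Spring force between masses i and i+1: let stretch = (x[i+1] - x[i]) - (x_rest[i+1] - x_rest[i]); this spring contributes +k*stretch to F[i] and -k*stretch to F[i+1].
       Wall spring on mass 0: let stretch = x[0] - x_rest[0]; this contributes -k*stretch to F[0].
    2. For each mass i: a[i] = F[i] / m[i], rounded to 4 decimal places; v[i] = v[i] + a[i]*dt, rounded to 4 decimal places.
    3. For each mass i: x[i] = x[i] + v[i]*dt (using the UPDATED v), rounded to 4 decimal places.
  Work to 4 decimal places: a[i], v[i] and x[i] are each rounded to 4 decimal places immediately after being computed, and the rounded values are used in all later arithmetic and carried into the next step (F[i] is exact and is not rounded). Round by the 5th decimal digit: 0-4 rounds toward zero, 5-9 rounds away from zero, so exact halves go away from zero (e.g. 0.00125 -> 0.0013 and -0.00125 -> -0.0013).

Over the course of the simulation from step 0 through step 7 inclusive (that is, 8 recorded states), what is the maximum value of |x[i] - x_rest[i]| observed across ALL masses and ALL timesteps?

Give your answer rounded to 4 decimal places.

Step 0: x=[4.0000 13.0000 19.0000] v=[0.0000 0.0000 0.0000]
Step 1: x=[9.0000 11.5000 19.0000] v=[10.0000 -3.0000 0.0000]
Step 2: x=[7.5000 12.5000 17.5000] v=[-3.0000 2.0000 -3.0000]
Step 3: x=[3.5000 13.5000 17.0000] v=[-8.0000 2.0000 -1.0000]
Step 4: x=[6.0000 11.2500 19.0000] v=[5.0000 -4.5000 4.0000]
Step 5: x=[7.7500 10.2500 19.2500] v=[3.5000 -2.0000 0.5000]
Step 6: x=[4.2500 12.5000 16.5000] v=[-7.0000 4.5000 -5.5000]
Step 7: x=[4.7500 12.6250 15.7500] v=[1.0000 0.2500 -1.5000]
Max displacement = 3.0000

Answer: 3.0000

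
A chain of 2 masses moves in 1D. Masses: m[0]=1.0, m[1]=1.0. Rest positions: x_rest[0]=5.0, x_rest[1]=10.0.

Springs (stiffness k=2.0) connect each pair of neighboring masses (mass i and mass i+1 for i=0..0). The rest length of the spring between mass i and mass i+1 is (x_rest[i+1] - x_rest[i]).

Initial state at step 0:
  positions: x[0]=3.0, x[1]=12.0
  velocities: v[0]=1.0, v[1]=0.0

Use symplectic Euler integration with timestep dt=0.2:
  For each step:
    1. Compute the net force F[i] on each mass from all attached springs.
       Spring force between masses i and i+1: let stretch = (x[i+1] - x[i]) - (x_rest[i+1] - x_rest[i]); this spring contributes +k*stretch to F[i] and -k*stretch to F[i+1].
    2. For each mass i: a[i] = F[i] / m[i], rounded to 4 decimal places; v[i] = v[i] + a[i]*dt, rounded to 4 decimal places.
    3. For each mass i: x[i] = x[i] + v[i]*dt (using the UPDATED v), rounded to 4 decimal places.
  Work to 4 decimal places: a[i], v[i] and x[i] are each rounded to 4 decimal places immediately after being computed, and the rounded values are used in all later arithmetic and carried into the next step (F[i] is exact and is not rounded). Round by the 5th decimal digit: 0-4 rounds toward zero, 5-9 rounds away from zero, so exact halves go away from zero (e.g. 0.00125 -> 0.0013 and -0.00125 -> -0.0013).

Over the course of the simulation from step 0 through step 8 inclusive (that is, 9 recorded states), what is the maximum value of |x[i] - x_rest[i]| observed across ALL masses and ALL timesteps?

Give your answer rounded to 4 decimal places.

Step 0: x=[3.0000 12.0000] v=[1.0000 0.0000]
Step 1: x=[3.5200 11.6800] v=[2.6000 -1.6000]
Step 2: x=[4.2928 11.1072] v=[3.8640 -2.8640]
Step 3: x=[5.2108 10.3892] v=[4.5898 -3.5898]
Step 4: x=[6.1430 9.6570] v=[4.6612 -3.6612]
Step 5: x=[6.9564 9.0436] v=[4.0668 -3.0668]
Step 6: x=[7.5367 8.6633] v=[2.9017 -1.9017]
Step 7: x=[7.8072 8.5928] v=[1.3523 -0.3523]
Step 8: x=[7.7405 8.8595] v=[-0.3335 1.3335]
Max displacement = 2.8072

Answer: 2.8072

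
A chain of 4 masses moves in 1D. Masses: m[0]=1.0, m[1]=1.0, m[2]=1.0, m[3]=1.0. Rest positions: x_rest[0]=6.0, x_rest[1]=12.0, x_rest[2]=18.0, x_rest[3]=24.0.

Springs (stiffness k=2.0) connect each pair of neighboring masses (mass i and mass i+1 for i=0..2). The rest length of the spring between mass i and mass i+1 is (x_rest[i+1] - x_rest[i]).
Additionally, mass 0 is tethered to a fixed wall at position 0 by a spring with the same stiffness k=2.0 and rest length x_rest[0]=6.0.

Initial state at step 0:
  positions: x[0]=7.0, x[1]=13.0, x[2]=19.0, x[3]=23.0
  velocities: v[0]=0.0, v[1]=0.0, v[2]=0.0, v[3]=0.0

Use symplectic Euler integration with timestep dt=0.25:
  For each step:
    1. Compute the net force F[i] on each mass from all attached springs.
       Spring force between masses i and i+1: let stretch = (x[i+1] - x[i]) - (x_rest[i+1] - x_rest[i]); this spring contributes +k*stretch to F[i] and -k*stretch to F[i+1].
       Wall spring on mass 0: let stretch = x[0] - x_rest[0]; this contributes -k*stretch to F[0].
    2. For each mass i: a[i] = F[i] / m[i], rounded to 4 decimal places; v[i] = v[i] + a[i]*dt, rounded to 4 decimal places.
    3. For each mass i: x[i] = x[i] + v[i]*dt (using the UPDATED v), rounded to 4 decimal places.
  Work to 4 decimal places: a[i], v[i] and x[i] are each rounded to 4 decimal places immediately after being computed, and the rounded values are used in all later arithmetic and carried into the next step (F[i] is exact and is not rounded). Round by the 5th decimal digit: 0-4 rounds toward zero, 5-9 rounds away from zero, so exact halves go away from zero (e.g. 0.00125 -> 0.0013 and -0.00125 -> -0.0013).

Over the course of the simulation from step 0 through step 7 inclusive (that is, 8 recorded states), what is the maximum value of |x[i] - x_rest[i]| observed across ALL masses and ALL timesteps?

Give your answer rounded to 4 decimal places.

Step 0: x=[7.0000 13.0000 19.0000 23.0000] v=[0.0000 0.0000 0.0000 0.0000]
Step 1: x=[6.8750 13.0000 18.7500 23.2500] v=[-0.5000 0.0000 -1.0000 1.0000]
Step 2: x=[6.6563 12.9531 18.3438 23.6875] v=[-0.8750 -0.1875 -1.6250 1.7500]
Step 3: x=[6.3926 12.7930 17.9317 24.2071] v=[-1.0548 -0.6406 -1.6485 2.0782]
Step 4: x=[6.1299 12.4751 17.6617 24.6922] v=[-1.0509 -1.2715 -1.0802 1.9405]
Step 5: x=[5.8941 12.0124 17.6221 25.0485] v=[-0.9433 -1.8508 -0.1583 1.4253]
Step 6: x=[5.6863 11.4861 17.8096 25.2265] v=[-0.8312 -2.1051 0.7501 0.7121]
Step 7: x=[5.4927 11.0253 18.1338 25.2274] v=[-0.7745 -1.8433 1.2968 0.0037]
Max displacement = 1.2274

Answer: 1.2274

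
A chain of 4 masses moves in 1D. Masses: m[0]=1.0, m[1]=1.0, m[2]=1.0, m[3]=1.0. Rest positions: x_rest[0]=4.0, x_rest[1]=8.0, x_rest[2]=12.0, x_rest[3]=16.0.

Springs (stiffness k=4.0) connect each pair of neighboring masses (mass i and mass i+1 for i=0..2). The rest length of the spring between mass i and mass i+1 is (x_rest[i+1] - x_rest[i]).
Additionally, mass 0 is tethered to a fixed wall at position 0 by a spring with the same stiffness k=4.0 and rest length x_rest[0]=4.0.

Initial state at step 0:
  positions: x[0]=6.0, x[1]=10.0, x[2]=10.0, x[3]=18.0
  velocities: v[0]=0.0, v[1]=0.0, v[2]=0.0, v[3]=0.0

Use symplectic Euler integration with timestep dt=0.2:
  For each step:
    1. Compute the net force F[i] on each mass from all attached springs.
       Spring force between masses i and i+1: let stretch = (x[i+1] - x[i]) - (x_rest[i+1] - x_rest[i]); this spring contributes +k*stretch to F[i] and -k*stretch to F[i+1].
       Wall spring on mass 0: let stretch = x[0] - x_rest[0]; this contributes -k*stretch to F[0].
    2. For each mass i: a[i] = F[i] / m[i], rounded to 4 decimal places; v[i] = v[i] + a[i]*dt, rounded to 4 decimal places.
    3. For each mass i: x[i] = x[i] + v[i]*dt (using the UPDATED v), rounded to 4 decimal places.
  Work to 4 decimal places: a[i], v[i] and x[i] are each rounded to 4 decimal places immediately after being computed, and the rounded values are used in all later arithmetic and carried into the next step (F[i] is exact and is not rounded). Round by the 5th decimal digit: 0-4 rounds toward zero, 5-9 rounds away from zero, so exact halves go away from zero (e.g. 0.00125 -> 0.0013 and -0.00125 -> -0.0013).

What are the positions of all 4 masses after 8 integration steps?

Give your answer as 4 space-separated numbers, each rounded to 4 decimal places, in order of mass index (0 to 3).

Step 0: x=[6.0000 10.0000 10.0000 18.0000] v=[0.0000 0.0000 0.0000 0.0000]
Step 1: x=[5.6800 9.3600 11.2800 17.3600] v=[-1.6000 -3.2000 6.4000 -3.2000]
Step 2: x=[5.0400 8.4384 13.2256 16.3872] v=[-3.2000 -4.6080 9.7280 -4.8640]
Step 3: x=[4.1373 7.7390 14.9111 15.5485] v=[-4.5133 -3.4970 8.4275 -4.1933]
Step 4: x=[3.1489 7.6109 15.5510 15.2479] v=[-4.9418 -0.6407 3.1997 -1.5032]
Step 5: x=[2.3706 8.0393 14.8720 15.6358] v=[-3.8913 2.1418 -3.3949 1.9393]
Step 6: x=[2.1200 8.6539 13.2220 16.5415] v=[-1.2528 3.0730 -8.2500 4.5283]
Step 7: x=[2.5757 8.9540 11.3722 17.5560] v=[2.2783 1.5004 -9.2489 5.0727]
Step 8: x=[3.6398 8.6205 10.1249 18.2211] v=[5.3204 -1.6677 -6.2364 3.3257]

Answer: 3.6398 8.6205 10.1249 18.2211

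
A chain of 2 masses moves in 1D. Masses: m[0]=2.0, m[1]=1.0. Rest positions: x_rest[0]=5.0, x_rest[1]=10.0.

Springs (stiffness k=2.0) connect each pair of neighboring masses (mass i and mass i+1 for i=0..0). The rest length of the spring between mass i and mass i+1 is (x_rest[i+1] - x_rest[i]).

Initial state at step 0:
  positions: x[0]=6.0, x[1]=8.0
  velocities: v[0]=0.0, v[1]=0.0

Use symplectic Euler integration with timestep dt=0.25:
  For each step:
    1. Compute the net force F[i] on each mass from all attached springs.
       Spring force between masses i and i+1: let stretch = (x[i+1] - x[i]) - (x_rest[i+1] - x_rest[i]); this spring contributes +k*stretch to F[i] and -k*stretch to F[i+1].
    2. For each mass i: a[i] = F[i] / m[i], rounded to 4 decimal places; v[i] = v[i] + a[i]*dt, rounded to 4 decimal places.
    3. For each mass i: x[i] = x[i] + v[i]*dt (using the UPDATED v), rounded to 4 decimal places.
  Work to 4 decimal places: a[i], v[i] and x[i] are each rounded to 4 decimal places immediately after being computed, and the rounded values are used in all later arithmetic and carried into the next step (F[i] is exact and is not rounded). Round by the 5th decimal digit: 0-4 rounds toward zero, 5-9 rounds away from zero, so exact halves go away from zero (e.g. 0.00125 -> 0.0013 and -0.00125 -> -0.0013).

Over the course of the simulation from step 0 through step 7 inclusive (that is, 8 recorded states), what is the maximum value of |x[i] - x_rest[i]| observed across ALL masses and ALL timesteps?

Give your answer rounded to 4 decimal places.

Step 0: x=[6.0000 8.0000] v=[0.0000 0.0000]
Step 1: x=[5.8125 8.3750] v=[-0.7500 1.5000]
Step 2: x=[5.4727 9.0547] v=[-1.3594 2.7188]
Step 3: x=[5.0442 9.9117] v=[-1.7139 3.4278]
Step 4: x=[4.6075 10.7852] v=[-1.7470 3.4941]
Step 5: x=[4.2444 11.5115] v=[-1.4526 2.9053]
Step 6: x=[4.0230 11.9545] v=[-0.8858 1.7718]
Step 7: x=[3.9848 12.0310] v=[-0.1529 0.3061]
Max displacement = 2.0310

Answer: 2.0310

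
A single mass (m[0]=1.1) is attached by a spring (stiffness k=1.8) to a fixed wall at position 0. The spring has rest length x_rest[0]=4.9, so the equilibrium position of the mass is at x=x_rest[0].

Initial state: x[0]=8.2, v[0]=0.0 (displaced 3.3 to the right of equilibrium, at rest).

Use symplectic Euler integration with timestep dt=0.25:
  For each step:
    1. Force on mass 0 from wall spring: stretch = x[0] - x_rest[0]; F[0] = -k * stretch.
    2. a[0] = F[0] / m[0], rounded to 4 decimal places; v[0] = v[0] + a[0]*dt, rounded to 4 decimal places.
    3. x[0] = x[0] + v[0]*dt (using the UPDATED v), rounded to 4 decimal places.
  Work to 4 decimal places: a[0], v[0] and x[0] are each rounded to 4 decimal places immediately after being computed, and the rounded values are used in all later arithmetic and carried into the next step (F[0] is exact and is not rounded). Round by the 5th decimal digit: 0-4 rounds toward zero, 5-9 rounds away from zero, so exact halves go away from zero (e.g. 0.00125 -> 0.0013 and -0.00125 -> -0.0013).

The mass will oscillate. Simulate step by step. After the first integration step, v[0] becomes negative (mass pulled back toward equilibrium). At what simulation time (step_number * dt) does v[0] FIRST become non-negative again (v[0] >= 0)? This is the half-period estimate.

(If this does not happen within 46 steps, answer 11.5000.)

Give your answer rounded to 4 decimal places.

Step 0: x=[8.2000] v=[0.0000]
Step 1: x=[7.8625] v=[-1.3500]
Step 2: x=[7.2220] v=[-2.5619]
Step 3: x=[6.3441] v=[-3.5118]
Step 4: x=[5.3185] v=[-4.1026]
Step 5: x=[4.2501] v=[-4.2738]
Step 6: x=[3.2481] v=[-4.0079]
Step 7: x=[2.4151] v=[-3.3321]
Step 8: x=[1.8362] v=[-2.3156]
Step 9: x=[1.5707] v=[-1.0622]
Step 10: x=[1.6457] v=[0.2998]
First v>=0 after going negative at step 10, time=2.5000

Answer: 2.5000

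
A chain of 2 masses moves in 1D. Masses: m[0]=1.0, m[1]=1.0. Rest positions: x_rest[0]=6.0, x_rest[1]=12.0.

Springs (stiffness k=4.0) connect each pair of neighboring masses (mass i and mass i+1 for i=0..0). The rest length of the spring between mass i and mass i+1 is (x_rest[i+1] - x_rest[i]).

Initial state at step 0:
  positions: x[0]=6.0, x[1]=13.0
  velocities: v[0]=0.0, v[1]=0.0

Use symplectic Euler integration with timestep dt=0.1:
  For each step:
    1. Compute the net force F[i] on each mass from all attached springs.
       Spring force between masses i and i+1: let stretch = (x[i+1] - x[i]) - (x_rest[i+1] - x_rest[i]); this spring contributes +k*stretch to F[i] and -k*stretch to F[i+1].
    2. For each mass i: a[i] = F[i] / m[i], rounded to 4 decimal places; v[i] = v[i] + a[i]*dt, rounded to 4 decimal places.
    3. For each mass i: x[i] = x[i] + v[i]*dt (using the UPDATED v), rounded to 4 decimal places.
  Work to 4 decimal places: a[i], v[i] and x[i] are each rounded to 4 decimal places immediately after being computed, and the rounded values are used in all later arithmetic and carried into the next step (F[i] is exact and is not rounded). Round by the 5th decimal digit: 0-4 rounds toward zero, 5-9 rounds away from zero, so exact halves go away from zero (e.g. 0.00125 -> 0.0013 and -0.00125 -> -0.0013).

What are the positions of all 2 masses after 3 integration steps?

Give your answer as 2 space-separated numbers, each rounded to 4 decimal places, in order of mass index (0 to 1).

Step 0: x=[6.0000 13.0000] v=[0.0000 0.0000]
Step 1: x=[6.0400 12.9600] v=[0.4000 -0.4000]
Step 2: x=[6.1168 12.8832] v=[0.7680 -0.7680]
Step 3: x=[6.2243 12.7757] v=[1.0746 -1.0746]

Answer: 6.2243 12.7757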